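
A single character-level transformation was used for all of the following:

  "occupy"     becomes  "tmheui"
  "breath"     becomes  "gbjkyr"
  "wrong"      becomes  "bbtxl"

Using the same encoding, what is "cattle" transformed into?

hkydqo

Shifts by position in occupy: pos 0: o→t (+5), pos 1: c→m (+10), pos 2: c→h (+5), pos 3: u→e (+10) — repeating every 2. It's a Vigenère-style cipher with numeric key [5,10]: position i shifts by key[i mod 2].
On cattle: c+5=h, a+10=k, t+5=y, t+10=d, l+5=q, e+10=o.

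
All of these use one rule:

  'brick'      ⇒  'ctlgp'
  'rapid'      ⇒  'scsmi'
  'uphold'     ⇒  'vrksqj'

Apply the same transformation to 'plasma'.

qndwrg

In brick: b→c is +1, r→t is +2, i→l is +3, c→g is +4 — the shift increases by 1 each position. Each letter shifts forward by (position + 1), i.e. 1, 2, 3, … — the shift grows by one for each successive letter.
On plasma: p+1=q, l+2=n, a+3=d, s+4=w, m+5=r, a+6=g.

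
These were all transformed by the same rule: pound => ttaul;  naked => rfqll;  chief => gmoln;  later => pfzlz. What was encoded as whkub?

In pound: p→t is +4, o→t is +5, u→a is +6, n→u is +7 — the shift increases by 1 each position. Letter i (0-indexed) is shifted by i+4, so successive shifts are 4, 5, 6, ….
Decoding whkub: w−4=s, h−5=c, k−6=e, u−7=n, b−8=t.

scent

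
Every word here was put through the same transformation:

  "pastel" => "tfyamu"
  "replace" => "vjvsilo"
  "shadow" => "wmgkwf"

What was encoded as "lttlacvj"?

honestly

In pastel: p→t is +4, a→f is +5, s→y is +6, t→a is +7 — the shift increases by 1 each position. Letter i (0-indexed) is shifted by i+4, so successive shifts are 4, 5, 6, ….
Decoding lttlacvj: l−4=h, t−5=o, t−6=n, l−7=e, a−8=s, c−9=t, v−10=l, j−11=y.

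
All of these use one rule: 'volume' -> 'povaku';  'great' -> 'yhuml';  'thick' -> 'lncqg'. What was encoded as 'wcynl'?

v(21)→p(15) and o(14)→o(14) fit y≡15x+12 (mod 26); the inverse of 15 mod 26 is 7. This is an affine cipher: with a=0,…,z=25, each position x becomes (15x+12) mod 26.
Decoding wcynl: w(22)→7·(22−12)≡18=s; c(2)→7·(2−12)≡8=i; y(24)→7·(24−12)≡6=g; n(13)→7·(13−12)≡7=h; l(11)→7·(11−12)≡19=t (all mod 26).

sight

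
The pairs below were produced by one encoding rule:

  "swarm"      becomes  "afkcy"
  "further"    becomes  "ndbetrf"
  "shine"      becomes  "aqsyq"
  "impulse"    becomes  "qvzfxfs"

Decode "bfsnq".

twice

Each letter shifts forward by (position + 8), i.e. 8, 9, 10, … — the shift grows by one for each successive letter.
Undoing it on bfsnq: b−8=t, f−9=w, s−10=i, n−11=c, q−12=e.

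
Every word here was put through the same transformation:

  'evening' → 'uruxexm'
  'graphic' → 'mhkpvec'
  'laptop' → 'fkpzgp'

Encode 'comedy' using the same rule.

Treating letters as 0–25, the rule is x ↦ 9x + 10 (mod 26).
For comedy: c(2)→9·2+10≡2=c; o(14)→9·14+10≡6=g; m(12)→9·12+10≡14=o; e(4)→9·4+10≡20=u; d(3)→9·3+10≡11=l; y(24)→9·24+10≡18=s (all mod 26).

cgouls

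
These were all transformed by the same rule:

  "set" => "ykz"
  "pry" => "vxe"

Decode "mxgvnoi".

graphic

Compare letters: s→y is +6, e→k is +6, t→z is +6 — a constant shift. It's a constant shift of +6 (ROT6).
Reversing it on mxgvnoi: m−6=g, x−6=r, g−6=a, v−6=p, n−6=h, o−6=i, i−6=c.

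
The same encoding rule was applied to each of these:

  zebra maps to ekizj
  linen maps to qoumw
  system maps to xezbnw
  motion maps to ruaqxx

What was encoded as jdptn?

In zebra: z→e is +5, e→k is +6, b→i is +7, r→z is +8 — the shift increases by 1 each position. Letter i (0-indexed) is shifted by i+5, so successive shifts are 5, 6, 7, ….
Undoing it on jdptn: j−5=e, d−6=x, p−7=i, t−8=l, n−9=e.

exile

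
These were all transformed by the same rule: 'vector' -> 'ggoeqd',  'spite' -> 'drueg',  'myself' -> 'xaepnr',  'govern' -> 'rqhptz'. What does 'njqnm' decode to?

check

A repeating key of period 3 is used — shifts +11, +2, +12 over and over.
Undoing it on njqnm: n−11=c, j−2=h, q−12=e, n−11=c, m−2=k.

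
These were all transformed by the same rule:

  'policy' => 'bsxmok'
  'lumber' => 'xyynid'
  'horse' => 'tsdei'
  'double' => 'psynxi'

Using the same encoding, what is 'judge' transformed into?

The shift depends on letter class: consonant p→b is +12, but vowel o→s is +4. Two shifts are in play — +4 for a/e/i/o/u, +12 for every other letter.
Applying it to judge: j(cons)+12=v, u(vowel)+4=y, d(cons)+12=p, g(cons)+12=s, e(vowel)+4=i.

vypsi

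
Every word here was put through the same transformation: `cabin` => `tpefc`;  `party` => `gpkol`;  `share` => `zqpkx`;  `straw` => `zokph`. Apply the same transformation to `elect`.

xyxto

Treating letters as 0–25, the rule is x ↦ 15x + 15 (mod 26).
For elect: e(4)→15·4+15≡23=x; l(11)→15·11+15≡24=y; e(4)→15·4+15≡23=x; c(2)→15·2+15≡19=t; t(19)→15·19+15≡14=o (all mod 26).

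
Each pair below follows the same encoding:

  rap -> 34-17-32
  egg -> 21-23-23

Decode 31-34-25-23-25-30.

r is letter #18 and maps to 34: an offset of 16. Each letter is replaced by its alphabet position (a=1..z=26) + 16.
Decoding 31-34-25-23-25-30: 31→(31−16)÷1=15=o, 34→(34−16)÷1=18=r, 25→(25−16)÷1=9=i, 23→(23−16)÷1=7=g, 25→(25−16)÷1=9=i, 30→(30−16)÷1=14=n.

origin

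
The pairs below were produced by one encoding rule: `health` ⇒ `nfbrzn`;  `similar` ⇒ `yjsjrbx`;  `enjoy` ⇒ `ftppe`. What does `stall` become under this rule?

The shift depends on letter class: consonant h→n is +6, but vowel e→f is +1. Vowels shift forward by 1 and consonants shift forward by 6.
On stall: s(cons)+6=y, t(cons)+6=z, a(vowel)+1=b, l(cons)+6=r, l(cons)+6=r.

yzbrr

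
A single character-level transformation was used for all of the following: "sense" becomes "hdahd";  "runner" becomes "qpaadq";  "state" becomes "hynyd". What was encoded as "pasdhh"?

unless

s(18)→h(7) and e(4)→d(3) fit y≡17x+13 (mod 26); the inverse of 17 mod 26 is 23. This is an affine cipher: with a=0,…,z=25, each position x becomes (17x+13) mod 26.
Reversing it on pasdhh: p(15)→23·(15−13)≡20=u; a(0)→23·(0−13)≡13=n; s(18)→23·(18−13)≡11=l; d(3)→23·(3−13)≡4=e; h(7)→23·(7−13)≡18=s; h(7)→23·(7−13)≡18=s (all mod 26).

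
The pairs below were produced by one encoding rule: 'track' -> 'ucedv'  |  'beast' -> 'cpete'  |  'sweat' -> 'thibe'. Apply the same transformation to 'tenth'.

uprus

Shifts by position in track: pos 0: t→u (+1), pos 1: r→c (+11), pos 2: a→e (+4), pos 3: c→d (+1), pos 4: k→v (+11) — repeating every 3. It's a Vigenère-style cipher with numeric key [1,11,4]: position i shifts by key[i mod 3].
On tenth: t+1=u, e+11=p, n+4=r, t+1=u, h+11=s.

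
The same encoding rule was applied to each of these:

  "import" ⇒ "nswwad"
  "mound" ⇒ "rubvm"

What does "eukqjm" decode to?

In import: i→n is +5, m→s is +6, p→w is +7, o→w is +8 — the shift increases by 1 each position. The shift increases by 1 at each position, starting from +5: 5, 6, 7, ….
Undoing it on eukqjm: e−5=z, u−6=o, k−7=d, q−8=i, j−9=a, m−10=c.

zodiac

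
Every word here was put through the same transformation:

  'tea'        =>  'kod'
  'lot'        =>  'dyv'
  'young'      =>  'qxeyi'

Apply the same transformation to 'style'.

The output letters match the input read backwards, each shifted +10: tea reversed is aet. Read the word backwards and shift each letter +10.
Applying it to style: reverse → elyts; then shift: e+10=o, l+10=v, y+10=i, t+10=d, s+10=c.

ovidc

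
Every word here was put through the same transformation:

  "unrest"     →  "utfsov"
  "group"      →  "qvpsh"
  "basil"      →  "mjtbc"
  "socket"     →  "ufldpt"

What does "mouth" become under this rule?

Two steps: reverse the string, then apply a Caesar shift of +1.
On mouth: reverse → htuom; then shift: h+1=i, t+1=u, u+1=v, o+1=p, m+1=n.

iuvpn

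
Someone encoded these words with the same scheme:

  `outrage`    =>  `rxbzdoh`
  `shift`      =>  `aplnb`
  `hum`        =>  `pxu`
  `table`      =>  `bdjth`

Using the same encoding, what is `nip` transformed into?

The shift depends on letter class: consonant t→b is +8, but vowel o→r is +3. The rule splits by letter class: vowels +3, consonants +8.
On nip: n(cons)+8=v, i(vowel)+3=l, p(cons)+8=x.

vlx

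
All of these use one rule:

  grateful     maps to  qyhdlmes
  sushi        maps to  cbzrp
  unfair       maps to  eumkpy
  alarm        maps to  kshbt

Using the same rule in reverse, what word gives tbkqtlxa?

A repeating key of period 3 is used — shifts +10, +7, +7 over and over.
Decoding tbkqtlxa: t−10=j, b−7=u, k−7=d, q−10=g, t−7=m, l−7=e, x−10=n, a−7=t.

judgment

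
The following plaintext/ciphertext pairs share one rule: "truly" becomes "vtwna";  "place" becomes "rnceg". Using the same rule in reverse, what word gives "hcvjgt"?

father

Compare letters: t→v is +2, r→t is +2, u→w is +2 — a constant shift. Every letter moves 2 places later in the alphabet, wrapping around z→a.
Reversing it on hcvjgt: h−2=f, c−2=a, v−2=t, j−2=h, g−2=e, t−2=r.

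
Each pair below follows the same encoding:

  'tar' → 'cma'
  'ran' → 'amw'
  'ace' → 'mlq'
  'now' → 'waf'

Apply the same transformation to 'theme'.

The shift depends on letter class: consonant t→c is +9, but vowel a→m is +12. The rule splits by letter class: vowels +12, consonants +9.
For theme: t(cons)+9=c, h(cons)+9=q, e(vowel)+12=q, m(cons)+9=v, e(vowel)+12=q.

cqqvq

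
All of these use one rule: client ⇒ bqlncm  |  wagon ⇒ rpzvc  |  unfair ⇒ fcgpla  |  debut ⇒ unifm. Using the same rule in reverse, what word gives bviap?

cobra

c(2)→b(1) and l(11)→q(16) fit y≡19x+15 (mod 26); the inverse of 19 mod 26 is 11. This is an affine cipher: with a=0,…,z=25, each position x becomes (19x+15) mod 26.
Undoing it on bviap: b(1)→11·(1−15)≡2=c; v(21)→11·(21−15)≡14=o; i(8)→11·(8−15)≡1=b; a(0)→11·(0−15)≡17=r; p(15)→11·(15−15)≡0=a (all mod 26).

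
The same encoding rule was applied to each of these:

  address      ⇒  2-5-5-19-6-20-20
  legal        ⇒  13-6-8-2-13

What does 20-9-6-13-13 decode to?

shell

a is letter #1 and maps to 2: an offset of 1. Each letter is replaced by its alphabet position (a=1..z=26) + 1.
Reversing it on 20-9-6-13-13: 20→(20−1)÷1=19=s, 9→(9−1)÷1=8=h, 6→(6−1)÷1=5=e, 13→(13−1)÷1=12=l, 13→(13−1)÷1=12=l.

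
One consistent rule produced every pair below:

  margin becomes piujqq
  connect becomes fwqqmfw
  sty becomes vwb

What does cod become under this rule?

The shift depends on letter class: consonant m→p is +3, but vowel a→i is +8. The rule splits by letter class: vowels +8, consonants +3.
Applying it to cod: c(cons)+3=f, o(vowel)+8=w, d(cons)+3=g.

fwg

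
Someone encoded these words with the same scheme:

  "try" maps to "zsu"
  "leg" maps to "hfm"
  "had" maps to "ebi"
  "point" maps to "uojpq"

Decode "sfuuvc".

The output letters match the input read backwards, each shifted +1: try reversed is yrt. Read the word backwards and shift each letter +1.
Decoding sfuuvc: shift back: s−1=r, f−1=e, u−1=t, u−1=t, v−1=u, c−1=b → rettub; then reverse → butter.

butter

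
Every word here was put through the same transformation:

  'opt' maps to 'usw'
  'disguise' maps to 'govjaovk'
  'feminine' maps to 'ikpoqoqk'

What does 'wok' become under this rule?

zun

The shift depends on letter class: consonant p→s is +3, but vowel o→u is +6. Vowels shift forward by 6 and consonants shift forward by 3.
For wok: w(cons)+3=z, o(vowel)+6=u, k(cons)+3=n.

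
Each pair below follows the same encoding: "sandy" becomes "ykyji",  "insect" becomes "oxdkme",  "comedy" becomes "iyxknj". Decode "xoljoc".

A repeating key of period 3 is used — shifts +6, +10, +11 over and over.
Decoding xoljoc: x−6=r, o−10=e, l−11=a, j−6=d, o−10=e, c−11=r.

reader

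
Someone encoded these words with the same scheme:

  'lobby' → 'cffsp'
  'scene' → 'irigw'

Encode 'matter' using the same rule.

vixxeq

The word is reversed, then every letter is shifted forward by 4.
Applying it to matter: reverse → rettam; then shift: r+4=v, e+4=i, t+4=x, t+4=x, a+4=e, m+4=q.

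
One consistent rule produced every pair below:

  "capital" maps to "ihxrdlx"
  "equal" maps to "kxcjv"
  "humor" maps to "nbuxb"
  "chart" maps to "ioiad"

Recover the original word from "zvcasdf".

Each letter shifts forward by (position + 6), i.e. 6, 7, 8, … — the shift grows by one for each successive letter.
Decoding zvcasdf: z−6=t, v−7=o, c−8=u, a−9=r, s−10=i, d−11=s, f−12=t.

tourist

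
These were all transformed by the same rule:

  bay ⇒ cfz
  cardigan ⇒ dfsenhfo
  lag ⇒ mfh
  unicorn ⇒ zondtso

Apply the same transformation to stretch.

tusjudi

Two shifts are in play — +5 for a/e/i/o/u, +1 for every other letter.
On stretch: s(cons)+1=t, t(cons)+1=u, r(cons)+1=s, e(vowel)+5=j, t(cons)+1=u, c(cons)+1=d, h(cons)+1=i.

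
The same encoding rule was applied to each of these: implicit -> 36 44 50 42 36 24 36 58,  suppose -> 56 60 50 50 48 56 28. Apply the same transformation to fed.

i(#9)→36 and m(#13)→44: differences scale by 2, so n = 2·pos + 18. The formula is n = 2×(alphabet index, a=1) + 18.
For fed: f=6→30, e=5→28, d=4→26.

30 28 26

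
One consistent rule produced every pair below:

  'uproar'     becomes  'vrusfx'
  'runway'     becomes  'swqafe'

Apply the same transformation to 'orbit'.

In uproar: u→v is +1, p→r is +2, r→u is +3, o→s is +4 — the shift increases by 1 each position. Each letter shifts forward by (position + 1), i.e. 1, 2, 3, … — the shift grows by one for each successive letter.
For orbit: o+1=p, r+2=t, b+3=e, i+4=m, t+5=y.

ptemy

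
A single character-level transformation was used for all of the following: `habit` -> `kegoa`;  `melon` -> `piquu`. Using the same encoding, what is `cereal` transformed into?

fiwkht

Letter i (0-indexed) is shifted by i+3, so successive shifts are 3, 4, 5, ….
Applying it to cereal: c+3=f, e+4=i, r+5=w, e+6=k, a+7=h, l+8=t.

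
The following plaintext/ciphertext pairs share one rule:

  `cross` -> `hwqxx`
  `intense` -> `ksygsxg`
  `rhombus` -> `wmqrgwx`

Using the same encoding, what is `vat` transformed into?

The shift depends on letter class: consonant c→h is +5, but vowel o→q is +2. Two shifts are in play — +2 for a/e/i/o/u, +5 for every other letter.
For vat: v(cons)+5=a, a(vowel)+2=c, t(cons)+5=y.

acy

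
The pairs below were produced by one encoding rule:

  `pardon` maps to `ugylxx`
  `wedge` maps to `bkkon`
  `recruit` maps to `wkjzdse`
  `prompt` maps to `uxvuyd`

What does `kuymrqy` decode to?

In pardon: p→u is +5, a→g is +6, r→y is +7, d→l is +8 — the shift increases by 1 each position. The shift increases by 1 at each position, starting from +5: 5, 6, 7, ….
Reversing it on kuymrqy: k−5=f, u−6=o, y−7=r, m−8=e, r−9=i, q−10=g, y−11=n.

foreign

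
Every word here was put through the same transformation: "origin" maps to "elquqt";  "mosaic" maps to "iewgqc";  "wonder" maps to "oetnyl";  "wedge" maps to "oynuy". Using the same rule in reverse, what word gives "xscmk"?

This is an affine cipher: with a=0,…,z=25, each position x becomes (11x+6) mod 26.
Undoing it on xscmk: x(23)→19·(23−6)≡11=l; s(18)→19·(18−6)≡20=u; c(2)→19·(2−6)≡2=c; m(12)→19·(12−6)≡10=k; k(10)→19·(10−6)≡24=y (all mod 26).

lucky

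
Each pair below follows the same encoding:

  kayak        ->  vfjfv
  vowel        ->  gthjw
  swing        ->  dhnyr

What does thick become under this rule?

Vowels shift forward by 5 and consonants shift forward by 11.
For thick: t(cons)+11=e, h(cons)+11=s, i(vowel)+5=n, c(cons)+11=n, k(cons)+11=v.

esnnv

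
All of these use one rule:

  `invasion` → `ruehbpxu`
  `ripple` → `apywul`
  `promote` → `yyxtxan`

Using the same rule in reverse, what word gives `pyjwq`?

graph

It's a Vigenère-style cipher with numeric key [9,7]: position i shifts by key[i mod 2].
Undoing it on pyjwq: p−9=g, y−7=r, j−9=a, w−7=p, q−9=h.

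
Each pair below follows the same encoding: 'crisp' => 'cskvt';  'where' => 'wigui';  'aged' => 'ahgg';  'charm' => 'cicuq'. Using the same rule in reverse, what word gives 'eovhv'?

enter

In crisp: c→c is +0, r→s is +1, i→k is +2, s→v is +3 — the shift increases by 1 each position. Each letter shifts forward by its position index (0, 1, 2, …) — the shift grows by one for each successive letter.
Undoing it on eovhv: e−0=e, o−1=n, v−2=t, h−3=e, v−4=r.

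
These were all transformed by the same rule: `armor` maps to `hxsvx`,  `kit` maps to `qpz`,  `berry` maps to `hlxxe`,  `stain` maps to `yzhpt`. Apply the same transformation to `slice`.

The shift depends on letter class: consonant r→x is +6, but vowel a→h is +7. Vowels shift forward by 7 and consonants shift forward by 6.
Applying it to slice: s(cons)+6=y, l(cons)+6=r, i(vowel)+7=p, c(cons)+6=i, e(vowel)+7=l.

yrpil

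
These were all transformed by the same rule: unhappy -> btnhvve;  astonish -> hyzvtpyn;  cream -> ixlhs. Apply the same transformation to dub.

The shift depends on letter class: consonant n→t is +6, but vowel u→b is +7. Vowels shift forward by 7 and consonants shift forward by 6.
For dub: d(cons)+6=j, u(vowel)+7=b, b(cons)+6=h.

jbh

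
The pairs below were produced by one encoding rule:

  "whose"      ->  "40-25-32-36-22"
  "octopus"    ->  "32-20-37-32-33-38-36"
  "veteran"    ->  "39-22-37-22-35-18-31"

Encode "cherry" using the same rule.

20-25-22-35-35-42

The number is (letter's place in the alphabet, a=1) + 17.
For cherry: c=3→20, h=8→25, e=5→22, r=18→35, r=18→35, y=25→42.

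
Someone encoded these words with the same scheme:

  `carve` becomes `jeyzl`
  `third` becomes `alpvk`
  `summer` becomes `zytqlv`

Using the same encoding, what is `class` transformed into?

Shifts by position in carve: pos 0: c→j (+7), pos 1: a→e (+4), pos 2: r→y (+7), pos 3: v→z (+4) — repeating every 2. A repeating key of period 2 is used — shifts +7, +4 over and over.
For class: c+7=j, l+4=p, a+7=h, s+4=w, s+7=z.

jphwz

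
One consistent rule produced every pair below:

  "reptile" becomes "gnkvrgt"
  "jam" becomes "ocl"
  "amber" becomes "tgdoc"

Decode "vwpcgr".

The output letters match the input read backwards, each shifted +2: reptile reversed is elitper. Two steps: reverse the string, then apply a Caesar shift of +2.
Decoding vwpcgr: shift back: v−2=t, w−2=u, p−2=n, c−2=a, g−2=e, r−2=p → tunaep; then reverse → peanut.

peanut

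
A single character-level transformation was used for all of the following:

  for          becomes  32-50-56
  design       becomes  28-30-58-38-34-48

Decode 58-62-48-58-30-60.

With a=1..z=26, the number is 2·pos + 20.
Reversing it on 58-62-48-58-30-60: 58→(58−20)÷2=19=s, 62→(62−20)÷2=21=u, 48→(48−20)÷2=14=n, 58→(58−20)÷2=19=s, 30→(30−20)÷2=5=e, 60→(60−20)÷2=20=t.

sunset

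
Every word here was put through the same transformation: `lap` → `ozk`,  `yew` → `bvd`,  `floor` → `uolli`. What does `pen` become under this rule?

kvm

Each pair mirrors across the alphabet (l↔o, a↔z, p↔k): positions sum to 25. Each letter is replaced by its mirror in the alphabet: a↔z, b↔y, c↔x, and so on (the Atbash cipher).
For pen: p↔k, e↔v, n↔m.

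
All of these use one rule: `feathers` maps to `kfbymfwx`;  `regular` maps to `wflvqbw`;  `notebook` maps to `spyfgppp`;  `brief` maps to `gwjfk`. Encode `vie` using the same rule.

ajf

The shift depends on letter class: consonant f→k is +5, but vowel e→f is +1. The rule splits by letter class: vowels +1, consonants +5.
Applying it to vie: v(cons)+5=a, i(vowel)+1=j, e(vowel)+1=f.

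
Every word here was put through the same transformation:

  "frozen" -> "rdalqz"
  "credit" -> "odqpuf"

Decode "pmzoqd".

dancer

Compare letters: f→r is +12, r→d is +12, o→a is +12 — a constant shift. Every letter moves 12 places later in the alphabet, wrapping around z→a.
Reversing it on pmzoqd: p−12=d, m−12=a, z−12=n, o−12=c, q−12=e, d−12=r.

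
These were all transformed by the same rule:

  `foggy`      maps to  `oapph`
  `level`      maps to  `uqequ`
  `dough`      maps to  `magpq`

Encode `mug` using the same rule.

The shift depends on letter class: consonant f→o is +9, but vowel o→a is +12. Vowels shift forward by 12 and consonants shift forward by 9.
Applying it to mug: m(cons)+9=v, u(vowel)+12=g, g(cons)+9=p.

vgp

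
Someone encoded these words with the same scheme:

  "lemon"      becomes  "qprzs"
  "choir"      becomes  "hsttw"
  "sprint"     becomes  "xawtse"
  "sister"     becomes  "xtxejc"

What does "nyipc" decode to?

It's a Vigenère-style cipher with numeric key [5,11]: position i shifts by key[i mod 2].
Decoding nyipc: n−5=i, y−11=n, i−5=d, p−11=e, c−5=x.

index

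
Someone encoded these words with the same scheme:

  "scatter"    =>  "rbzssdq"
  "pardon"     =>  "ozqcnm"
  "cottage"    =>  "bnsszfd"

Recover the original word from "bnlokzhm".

complain

Compare letters: s→r is +25, c→b is +25, a→z is +25 — a constant shift. It's a constant shift of +25 (ROT25).
Decoding bnlokzhm: b−25=c, n−25=o, l−25=m, o−25=p, k−25=l, z−25=a, h−25=i, m−25=n.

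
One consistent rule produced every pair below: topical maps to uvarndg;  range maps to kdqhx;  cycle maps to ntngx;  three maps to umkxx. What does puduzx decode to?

statue

t(19)→u(20) and o(14)→v(21) fit y≡5x+3 (mod 26); the inverse of 5 mod 26 is 21. This is an affine cipher: with a=0,…,z=25, each position x becomes (5x+3) mod 26.
Reversing it on puduzx: p(15)→21·(15−3)≡18=s; u(20)→21·(20−3)≡19=t; d(3)→21·(3−3)≡0=a; u(20)→21·(20−3)≡19=t; z(25)→21·(25−3)≡20=u; x(23)→21·(23−3)≡4=e (all mod 26).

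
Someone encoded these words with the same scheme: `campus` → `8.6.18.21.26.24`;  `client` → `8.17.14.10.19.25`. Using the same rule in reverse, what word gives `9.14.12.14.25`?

digit

c is letter #3 and maps to 8: an offset of 5. Letters become their 1-based position plus 5 (so a→6, b→7, …).
Reversing it on 9.14.12.14.25: 9→(9−5)÷1=4=d, 14→(14−5)÷1=9=i, 12→(12−5)÷1=7=g, 14→(14−5)÷1=9=i, 25→(25−5)÷1=20=t.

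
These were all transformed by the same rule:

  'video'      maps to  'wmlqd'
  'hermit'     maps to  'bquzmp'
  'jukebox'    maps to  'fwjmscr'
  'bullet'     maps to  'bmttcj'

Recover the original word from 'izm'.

era

The output letters match the input read backwards, each shifted +8: video reversed is oediv. Two steps: reverse the string, then apply a Caesar shift of +8.
Reversing it on izm: shift back: i−8=a, z−8=r, m−8=e → are; then reverse → era.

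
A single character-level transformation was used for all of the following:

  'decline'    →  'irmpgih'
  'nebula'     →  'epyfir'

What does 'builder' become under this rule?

The output letters match the input read backwards, each shifted +4: decline reversed is enilced. Read the word backwards and shift each letter +4.
On builder: reverse → redliub; then shift: r+4=v, e+4=i, d+4=h, l+4=p, i+4=m, u+4=y, b+4=f.

vihpmyf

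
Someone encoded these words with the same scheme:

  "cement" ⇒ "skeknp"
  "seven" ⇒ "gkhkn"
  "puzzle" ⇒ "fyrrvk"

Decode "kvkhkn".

eleven

c(2)→s(18) and e(4)→k(10) fit y≡9x+0 (mod 26); the inverse of 9 mod 26 is 3. This is an affine cipher: with a=0,…,z=25, each position x becomes (9x+0) mod 26.
Undoing it on kvkhkn: k(10)→3·(10−0)≡4=e; v(21)→3·(21−0)≡11=l; k(10)→3·(10−0)≡4=e; h(7)→3·(7−0)≡21=v; k(10)→3·(10−0)≡4=e; n(13)→3·(13−0)≡13=n (all mod 26).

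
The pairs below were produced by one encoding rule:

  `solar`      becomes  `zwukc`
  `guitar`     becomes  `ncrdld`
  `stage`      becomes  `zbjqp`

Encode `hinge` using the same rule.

In solar: s→z is +7, o→w is +8, l→u is +9, a→k is +10 — the shift increases by 1 each position. The shift increases by 1 at each position, starting from +7: 7, 8, 9, ….
Applying it to hinge: h+7=o, i+8=q, n+9=w, g+10=q, e+11=p.

oqwqp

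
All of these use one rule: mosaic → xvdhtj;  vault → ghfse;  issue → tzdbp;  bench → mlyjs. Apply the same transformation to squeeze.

dxflpgp

Shifts by position in mosaic: pos 0: m→x (+11), pos 1: o→v (+7), pos 2: s→d (+11), pos 3: a→h (+7) — repeating every 2. The shifts repeat in a cycle of length 2: positions 0,1,… shift by +11, +7, then the pattern repeats.
On squeeze: s+11=d, q+7=x, u+11=f, e+7=l, e+11=p, z+7=g, e+11=p.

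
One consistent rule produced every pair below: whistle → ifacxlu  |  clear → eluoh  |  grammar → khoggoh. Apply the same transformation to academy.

This is an affine cipher: with a=0,…,z=25, each position x becomes (21x+14) mod 26.
For academy: a(0)→21·0+14≡14=o; c(2)→21·2+14≡4=e; a(0)→21·0+14≡14=o; d(3)→21·3+14≡25=z; e(4)→21·4+14≡20=u; m(12)→21·12+14≡6=g; y(24)→21·24+14≡24=y (all mod 26).

oeozugy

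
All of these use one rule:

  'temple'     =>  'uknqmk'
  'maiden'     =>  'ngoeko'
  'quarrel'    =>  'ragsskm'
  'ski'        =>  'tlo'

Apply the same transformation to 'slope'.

The rule splits by letter class: vowels +6, consonants +1.
For slope: s(cons)+1=t, l(cons)+1=m, o(vowel)+6=u, p(cons)+1=q, e(vowel)+6=k.

tmuqk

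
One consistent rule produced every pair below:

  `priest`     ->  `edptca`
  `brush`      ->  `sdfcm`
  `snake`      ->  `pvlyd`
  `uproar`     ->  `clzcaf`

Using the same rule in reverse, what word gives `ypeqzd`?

The output letters match the input read backwards, each shifted +11: priest reversed is tseirp. Two steps: reverse the string, then apply a Caesar shift of +11.
Decoding ypeqzd: shift back: y−11=n, p−11=e, e−11=t, q−11=f, z−11=o, d−11=s → netfos; then reverse → soften.

soften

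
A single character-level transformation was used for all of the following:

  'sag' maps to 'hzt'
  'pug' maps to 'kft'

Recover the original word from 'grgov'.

Each pair mirrors across the alphabet (s↔h, a↔z, g↔t): positions sum to 25. Each letter is replaced by its mirror in the alphabet: a↔z, b↔y, c↔x, and so on (the Atbash cipher).
Undoing it on grgov: g↔t, r↔i, g↔t, o↔l, v↔e.

title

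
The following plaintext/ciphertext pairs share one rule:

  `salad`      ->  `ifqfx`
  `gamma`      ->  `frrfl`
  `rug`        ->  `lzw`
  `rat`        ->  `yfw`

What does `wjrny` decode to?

timer

The output letters match the input read backwards, each shifted +5: salad reversed is dalas. Two steps: reverse the string, then apply a Caesar shift of +5.
Decoding wjrny: shift back: w−5=r, j−5=e, r−5=m, n−5=i, y−5=t → remit; then reverse → timer.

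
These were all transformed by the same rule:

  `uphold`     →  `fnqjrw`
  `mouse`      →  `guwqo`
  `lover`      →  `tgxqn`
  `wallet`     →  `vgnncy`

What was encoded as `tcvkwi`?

guitar

The word is reversed, then every letter is shifted forward by 2.
Decoding tcvkwi: shift back: t−2=r, c−2=a, v−2=t, k−2=i, w−2=u, i−2=g → ratiug; then reverse → guitar.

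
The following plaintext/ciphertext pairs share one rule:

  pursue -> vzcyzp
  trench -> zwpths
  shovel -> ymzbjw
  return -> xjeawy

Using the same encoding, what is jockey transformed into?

It's a Vigenère-style cipher with numeric key [6,5,11]: position i shifts by key[i mod 3].
For jockey: j+6=p, o+5=t, c+11=n, k+6=q, e+5=j, y+11=j.

ptnqjj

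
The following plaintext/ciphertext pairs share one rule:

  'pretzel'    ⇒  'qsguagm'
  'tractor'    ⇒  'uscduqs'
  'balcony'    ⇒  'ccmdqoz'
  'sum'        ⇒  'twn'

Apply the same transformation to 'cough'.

dqwhi

The shift depends on letter class: consonant p→q is +1, but vowel e→g is +2. The rule splits by letter class: vowels +2, consonants +1.
On cough: c(cons)+1=d, o(vowel)+2=q, u(vowel)+2=w, g(cons)+1=h, h(cons)+1=i.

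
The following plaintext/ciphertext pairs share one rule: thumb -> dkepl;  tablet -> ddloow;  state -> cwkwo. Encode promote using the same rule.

A repeating key of period 2 is used — shifts +10, +3 over and over.
For promote: p+10=z, r+3=u, o+10=y, m+3=p, o+10=y, t+3=w, e+10=o.

zuypywo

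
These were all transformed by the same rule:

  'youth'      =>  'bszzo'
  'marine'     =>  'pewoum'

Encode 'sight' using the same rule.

The shift increases by 1 at each position, starting from +3: 3, 4, 5, ….
On sight: s+3=v, i+4=m, g+5=l, h+6=n, t+7=a.

vmlna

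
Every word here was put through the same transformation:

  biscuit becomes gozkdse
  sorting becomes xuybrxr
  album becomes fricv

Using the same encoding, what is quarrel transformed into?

The shift increases by 1 at each position, starting from +5: 5, 6, 7, ….
On quarrel: q+5=v, u+6=a, a+7=h, r+8=z, r+9=a, e+10=o, l+11=w.

vahzaow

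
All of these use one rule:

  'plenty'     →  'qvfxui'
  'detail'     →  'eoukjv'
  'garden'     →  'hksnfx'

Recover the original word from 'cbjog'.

brief

Shifts by position in plenty: pos 0: p→q (+1), pos 1: l→v (+10), pos 2: e→f (+1), pos 3: n→x (+10) — repeating every 2. The shifts repeat in a cycle of length 2: positions 0,1,… shift by +1, +10, then the pattern repeats.
Reversing it on cbjog: c−1=b, b−10=r, j−1=i, o−10=e, g−1=f.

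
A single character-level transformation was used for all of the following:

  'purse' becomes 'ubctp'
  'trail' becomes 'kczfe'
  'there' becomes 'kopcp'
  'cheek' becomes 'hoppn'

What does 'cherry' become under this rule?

This is an affine cipher: with a=0,…,z=25, each position x becomes (17x+25) mod 26.
Applying it to cherry: c(2)→17·2+25≡7=h; h(7)→17·7+25≡14=o; e(4)→17·4+25≡15=p; r(17)→17·17+25≡2=c; r(17)→17·17+25≡2=c; y(24)→17·24+25≡17=r (all mod 26).

hopccr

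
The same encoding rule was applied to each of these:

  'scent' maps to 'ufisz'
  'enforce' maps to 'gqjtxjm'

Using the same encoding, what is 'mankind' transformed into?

odrpoul

In scent: s→u is +2, c→f is +3, e→i is +4, n→s is +5 — the shift increases by 1 each position. Letter i (0-indexed) is shifted by i+2, so successive shifts are 2, 3, 4, ….
Applying it to mankind: m+2=o, a+3=d, n+4=r, k+5=p, i+6=o, n+7=u, d+8=l.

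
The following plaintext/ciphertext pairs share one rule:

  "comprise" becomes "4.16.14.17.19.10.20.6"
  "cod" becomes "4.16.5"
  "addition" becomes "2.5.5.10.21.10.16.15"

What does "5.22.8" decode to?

c is letter #3 and maps to 4: an offset of 1. Each letter is replaced by its alphabet position (a=1..z=26) + 1.
Undoing it on 5.22.8: 5→(5−1)÷1=4=d, 22→(22−1)÷1=21=u, 8→(8−1)÷1=7=g.

dug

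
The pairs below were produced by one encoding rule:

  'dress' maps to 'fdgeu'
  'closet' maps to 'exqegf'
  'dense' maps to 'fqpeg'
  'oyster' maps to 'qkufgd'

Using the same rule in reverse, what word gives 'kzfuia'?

Shifts by position in dress: pos 0: d→f (+2), pos 1: r→d (+12), pos 2: e→g (+2), pos 3: s→e (+12) — repeating every 2. It's a Vigenère-style cipher with numeric key [2,12]: position i shifts by key[i mod 2].
Reversing it on kzfuia: k−2=i, z−12=n, f−2=d, u−12=i, i−2=g, a−12=o.

indigo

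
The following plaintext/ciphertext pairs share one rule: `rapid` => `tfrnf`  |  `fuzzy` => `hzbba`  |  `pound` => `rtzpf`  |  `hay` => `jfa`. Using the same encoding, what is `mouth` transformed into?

otzvj

The rule splits by letter class: vowels +5, consonants +2.
Applying it to mouth: m(cons)+2=o, o(vowel)+5=t, u(vowel)+5=z, t(cons)+2=v, h(cons)+2=j.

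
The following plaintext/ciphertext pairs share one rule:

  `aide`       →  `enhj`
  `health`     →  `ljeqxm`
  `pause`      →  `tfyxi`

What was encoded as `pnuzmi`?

Shifts by position in aide: pos 0: a→e (+4), pos 1: i→n (+5), pos 2: d→h (+4), pos 3: e→j (+5) — repeating every 2. The shifts repeat in a cycle of length 2: positions 0,1,… shift by +4, +5, then the pattern repeats.
Undoing it on pnuzmi: p−4=l, n−5=i, u−4=q, z−5=u, m−4=i, i−5=d.

liquid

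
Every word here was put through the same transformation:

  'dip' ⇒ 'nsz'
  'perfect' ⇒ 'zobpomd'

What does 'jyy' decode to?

zoo

It's a constant shift of +10 (ROT10).
Reversing it on jyy: j−10=z, y−10=o, y−10=o.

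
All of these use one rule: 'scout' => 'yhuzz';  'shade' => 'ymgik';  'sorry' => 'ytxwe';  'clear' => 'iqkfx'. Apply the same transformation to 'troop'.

Shifts by position in scout: pos 0: s→y (+6), pos 1: c→h (+5), pos 2: o→u (+6), pos 3: u→z (+5) — repeating every 2. It's a Vigenère-style cipher with numeric key [6,5]: position i shifts by key[i mod 2].
On troop: t+6=z, r+5=w, o+6=u, o+5=t, p+6=v.

zwutv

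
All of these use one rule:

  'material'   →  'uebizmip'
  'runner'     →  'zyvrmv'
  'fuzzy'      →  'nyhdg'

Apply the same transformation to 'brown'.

jvwav

The shifts repeat in a cycle of length 2: positions 0,1,… shift by +8, +4, then the pattern repeats.
Applying it to brown: b+8=j, r+4=v, o+8=w, w+4=a, n+8=v.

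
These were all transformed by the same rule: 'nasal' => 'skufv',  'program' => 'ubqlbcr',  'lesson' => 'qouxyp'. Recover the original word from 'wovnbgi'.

retired

A repeating key of period 3 is used — shifts +5, +10, +2 over and over.
Undoing it on wovnbgi: w−5=r, o−10=e, v−2=t, n−5=i, b−10=r, g−2=e, i−5=d.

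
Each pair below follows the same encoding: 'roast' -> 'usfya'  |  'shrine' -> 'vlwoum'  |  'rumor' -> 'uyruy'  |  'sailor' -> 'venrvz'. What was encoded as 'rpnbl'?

olive

Each letter shifts forward by (position + 3), i.e. 3, 4, 5, … — the shift grows by one for each successive letter.
Reversing it on rpnbl: r−3=o, p−4=l, n−5=i, b−6=v, l−7=e.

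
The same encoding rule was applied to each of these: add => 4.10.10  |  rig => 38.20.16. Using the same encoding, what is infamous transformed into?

20.30.14.4.28.32.44.40

The formula is n = 2×(alphabet index, a=1) + 2.
Applying it to infamous: i=9→20, n=14→30, f=6→14, a=1→4, m=13→28, o=15→32, u=21→44, s=19→40.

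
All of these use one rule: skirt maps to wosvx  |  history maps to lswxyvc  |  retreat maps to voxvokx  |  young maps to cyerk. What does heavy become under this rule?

The shift depends on letter class: consonant s→w is +4, but vowel i→s is +10. The rule splits by letter class: vowels +10, consonants +4.
For heavy: h(cons)+4=l, e(vowel)+10=o, a(vowel)+10=k, v(cons)+4=z, y(cons)+4=c.

lokzc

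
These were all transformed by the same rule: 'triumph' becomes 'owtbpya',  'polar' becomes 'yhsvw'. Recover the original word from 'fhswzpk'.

Read the word backwards and shift each letter +7.
Reversing it on fhswzpk: shift back: f−7=y, h−7=a, s−7=l, w−7=p, z−7=s, p−7=i, k−7=d → yalpsid; then reverse → display.

display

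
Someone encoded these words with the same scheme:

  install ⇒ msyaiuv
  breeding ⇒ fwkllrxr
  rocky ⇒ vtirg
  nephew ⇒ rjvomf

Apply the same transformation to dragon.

hwgnww

In install: i→m is +4, n→s is +5, s→y is +6, t→a is +7 — the shift increases by 1 each position. Each letter shifts forward by (position + 4), i.e. 4, 5, 6, … — the shift grows by one for each successive letter.
Applying it to dragon: d+4=h, r+5=w, a+6=g, g+7=n, o+8=w, n+9=w.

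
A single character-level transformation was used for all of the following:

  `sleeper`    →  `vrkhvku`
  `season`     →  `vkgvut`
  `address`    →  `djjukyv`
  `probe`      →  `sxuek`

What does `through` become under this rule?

Shifts by position in sleeper: pos 0: s→v (+3), pos 1: l→r (+6), pos 2: e→k (+6), pos 3: e→h (+3), pos 4: p→v (+6), pos 5: e→k (+6) — repeating every 3. A repeating key of period 3 is used — shifts +3, +6, +6 over and over.
On through: t+3=w, h+6=n, r+6=x, o+3=r, u+6=a, g+6=m, h+3=k.

wnxramk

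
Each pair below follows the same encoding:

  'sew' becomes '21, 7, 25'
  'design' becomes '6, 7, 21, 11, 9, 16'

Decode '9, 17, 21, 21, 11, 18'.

gossip

s is letter #19 and maps to 21: an offset of 2. Each letter is replaced by its alphabet position (a=1..z=26) + 2.
Reversing it on 9, 17, 21, 21, 11, 18: 9→(9−2)÷1=7=g, 17→(17−2)÷1=15=o, 21→(21−2)÷1=19=s, 21→(21−2)÷1=19=s, 11→(11−2)÷1=9=i, 18→(18−2)÷1=16=p.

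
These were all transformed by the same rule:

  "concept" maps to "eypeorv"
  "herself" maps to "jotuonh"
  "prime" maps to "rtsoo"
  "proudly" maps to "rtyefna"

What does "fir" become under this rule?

hst

The shift depends on letter class: consonant c→e is +2, but vowel o→y is +10. Two shifts are in play — +10 for a/e/i/o/u, +2 for every other letter.
On fir: f(cons)+2=h, i(vowel)+10=s, r(cons)+2=t.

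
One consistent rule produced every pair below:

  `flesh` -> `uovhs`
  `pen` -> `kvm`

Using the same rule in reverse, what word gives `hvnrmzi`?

Each pair mirrors across the alphabet (f↔u, l↔o, e↔v): positions sum to 25. This is the alphabet-reversal cipher (Atbash): a becomes z, b becomes y, etc.
Reversing it on hvnrmzi: h↔s, v↔e, n↔m, r↔i, m↔n, z↔a, i↔r.

seminar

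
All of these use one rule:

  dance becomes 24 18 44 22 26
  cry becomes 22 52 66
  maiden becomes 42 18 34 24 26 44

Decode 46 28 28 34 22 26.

d(#4)→24 and a(#1)→18: differences scale by 2, so n = 2·pos + 16. The formula is n = 2×(alphabet index, a=1) + 16.
Undoing it on 46 28 28 34 22 26: 46→(46−16)÷2=15=o, 28→(28−16)÷2=6=f, 28→(28−16)÷2=6=f, 34→(34−16)÷2=9=i, 22→(22−16)÷2=3=c, 26→(26−16)÷2=5=e.

office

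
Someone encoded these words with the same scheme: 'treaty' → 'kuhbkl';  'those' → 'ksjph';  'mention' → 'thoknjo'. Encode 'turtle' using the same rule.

t(19)→k(10) and r(17)→u(20) fit y≡21x+1 (mod 26); the inverse of 21 mod 26 is 5. Treating letters as 0–25, the rule is x ↦ 21x + 1 (mod 26).
Applying it to turtle: t(19)→21·19+1≡10=k; u(20)→21·20+1≡5=f; r(17)→21·17+1≡20=u; t(19)→21·19+1≡10=k; l(11)→21·11+1≡24=y; e(4)→21·4+1≡7=h (all mod 26).

kfukyh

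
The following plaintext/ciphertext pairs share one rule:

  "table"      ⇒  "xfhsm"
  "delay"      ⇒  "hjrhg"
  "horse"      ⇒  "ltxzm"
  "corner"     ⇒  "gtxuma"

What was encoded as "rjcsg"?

In table: t→x is +4, a→f is +5, b→h is +6, l→s is +7 — the shift increases by 1 each position. Each letter shifts forward by (position + 4), i.e. 4, 5, 6, … — the shift grows by one for each successive letter.
Reversing it on rjcsg: r−4=n, j−5=e, c−6=w, s−7=l, g−8=y.

newly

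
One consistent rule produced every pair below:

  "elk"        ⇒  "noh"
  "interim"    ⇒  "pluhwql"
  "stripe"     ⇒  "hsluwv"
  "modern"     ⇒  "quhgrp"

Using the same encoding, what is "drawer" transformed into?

uhzdug

The output letters match the input read backwards, each shifted +3: elk reversed is kle. Two steps: reverse the string, then apply a Caesar shift of +3.
For drawer: reverse → reward; then shift: r+3=u, e+3=h, w+3=z, a+3=d, r+3=u, d+3=g.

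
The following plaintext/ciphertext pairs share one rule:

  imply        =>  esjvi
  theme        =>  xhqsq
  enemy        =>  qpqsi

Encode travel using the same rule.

Treating letters as 0–25, the rule is x ↦ 23x + 2 (mod 26).
For travel: t(19)→23·19+2≡23=x; r(17)→23·17+2≡3=d; a(0)→23·0+2≡2=c; v(21)→23·21+2≡17=r; e(4)→23·4+2≡16=q; l(11)→23·11+2≡21=v (all mod 26).

xdcrqv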